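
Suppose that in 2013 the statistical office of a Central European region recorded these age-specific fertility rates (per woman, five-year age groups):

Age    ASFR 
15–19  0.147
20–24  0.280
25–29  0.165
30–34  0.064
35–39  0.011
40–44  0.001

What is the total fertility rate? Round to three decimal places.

3.340

Sum of ASFRs = 0.147 + 0.280 + 0.165 + 0.064 + 0.011 + 0.001 = 0.668
TFR = 5 × 0.668 = 3.34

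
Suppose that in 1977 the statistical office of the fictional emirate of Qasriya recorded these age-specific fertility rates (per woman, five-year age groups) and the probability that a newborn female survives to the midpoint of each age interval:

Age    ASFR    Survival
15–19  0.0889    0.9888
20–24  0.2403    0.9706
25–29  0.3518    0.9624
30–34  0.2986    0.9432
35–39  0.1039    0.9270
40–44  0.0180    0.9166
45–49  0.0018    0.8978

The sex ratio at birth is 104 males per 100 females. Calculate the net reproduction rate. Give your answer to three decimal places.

Proportion female at birth = 100 / (100 + 104) = 0.49020.
Each age group contributes 5 × ASFR × survival:
  15–19: 5 × 0.0889 × 0.9888 = 0.43952
  20–24: 5 × 0.2403 × 0.9706 = 1.16618
  25–29: 5 × 0.3518 × 0.9624 = 1.69286
  30–34: 5 × 0.2986 × 0.9432 = 1.40820
  35–39: 5 × 0.1039 × 0.9270 = 0.48158
  40–44: 5 × 0.0180 × 0.9166 = 0.08249
  45–49: 5 × 0.0018 × 0.8978 = 0.00808
Sum = 5.27891
NRR = 0.49020 × 5.27891 = 2.58772

2.588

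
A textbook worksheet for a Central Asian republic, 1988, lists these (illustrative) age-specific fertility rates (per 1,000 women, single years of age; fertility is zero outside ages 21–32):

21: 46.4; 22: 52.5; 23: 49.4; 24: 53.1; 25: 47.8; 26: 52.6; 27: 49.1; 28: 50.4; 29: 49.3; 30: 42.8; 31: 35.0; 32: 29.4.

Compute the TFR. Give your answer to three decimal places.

0.558

Sum of ASFRs = 46.4 + 52.5 + 49.4 + 53.1 + 47.8 + 52.6 + 49.1 + 50.4 + 49.3 + 42.8 + 35.0 + 29.4 = 557.8
TFR = 557.8 / 1000 = 0.5578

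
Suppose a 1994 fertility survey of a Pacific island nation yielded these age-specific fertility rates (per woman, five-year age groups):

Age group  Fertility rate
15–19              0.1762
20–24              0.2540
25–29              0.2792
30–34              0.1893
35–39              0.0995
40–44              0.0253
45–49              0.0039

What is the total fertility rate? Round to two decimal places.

Sum of ASFRs = 0.1762 + 0.2540 + 0.2792 + 0.1893 + 0.0995 + 0.0253 + 0.0039 = 1.0274
TFR = 5 × 1.0274 = 5.137

5.14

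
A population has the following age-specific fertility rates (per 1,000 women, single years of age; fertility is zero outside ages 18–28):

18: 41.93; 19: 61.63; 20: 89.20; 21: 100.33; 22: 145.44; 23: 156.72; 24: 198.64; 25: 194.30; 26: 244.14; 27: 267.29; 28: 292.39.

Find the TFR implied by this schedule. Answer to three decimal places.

Sum of ASFRs = 41.93 + 61.63 + 89.20 + 100.33 + 145.44 + 156.72 + 198.64 + 194.30 + 244.14 + 267.29 + 292.39 = 1792.01
TFR = 1792.01 / 1000 = 1.79201

1.792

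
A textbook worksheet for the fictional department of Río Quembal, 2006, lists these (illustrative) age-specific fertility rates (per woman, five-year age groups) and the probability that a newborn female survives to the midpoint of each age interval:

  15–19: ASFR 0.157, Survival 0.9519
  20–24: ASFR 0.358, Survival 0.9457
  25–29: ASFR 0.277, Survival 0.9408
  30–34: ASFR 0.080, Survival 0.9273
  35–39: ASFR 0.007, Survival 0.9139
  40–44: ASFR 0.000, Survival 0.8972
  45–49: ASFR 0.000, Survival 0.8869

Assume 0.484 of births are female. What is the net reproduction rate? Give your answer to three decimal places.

Proportion female at birth = 0.484.
Each age group contributes 5 × ASFR × survival:
  15–19: 5 × 0.157 × 0.9519 = 0.74724
  20–24: 5 × 0.358 × 0.9457 = 1.69280
  25–29: 5 × 0.277 × 0.9408 = 1.30301
  30–34: 5 × 0.080 × 0.9273 = 0.37092
  35–39: 5 × 0.007 × 0.9139 = 0.03199
  40–44: 5 × 0.000 × 0.8972 = 0.00000
  45–49: 5 × 0.000 × 0.8869 = 0.00000
Sum = 4.14596
NRR = 0.484 × 4.14596 = 2.00664
An NRR exceeding 1 indicates intrinsic growth under these rates.

2.007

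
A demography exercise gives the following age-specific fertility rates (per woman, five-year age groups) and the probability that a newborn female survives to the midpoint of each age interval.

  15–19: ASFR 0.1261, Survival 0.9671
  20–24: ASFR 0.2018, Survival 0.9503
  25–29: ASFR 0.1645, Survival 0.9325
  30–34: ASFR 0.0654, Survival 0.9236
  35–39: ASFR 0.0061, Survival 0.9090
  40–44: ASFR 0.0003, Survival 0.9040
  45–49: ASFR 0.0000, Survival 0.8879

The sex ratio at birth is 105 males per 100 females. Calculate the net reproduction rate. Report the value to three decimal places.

Proportion female at birth = 100 / (100 + 105) = 0.48780.
Per-age-group product (5 × ASFR × survival probability):
  15–19: 5 × 0.1261 × 0.9671 = 0.60976
  20–24: 5 × 0.2018 × 0.9503 = 0.95885
  25–29: 5 × 0.1645 × 0.9325 = 0.76698
  30–34: 5 × 0.0654 × 0.9236 = 0.30202
  35–39: 5 × 0.0061 × 0.9090 = 0.02772
  40–44: 5 × 0.0003 × 0.9040 = 0.00136
  45–49: 5 × 0.0000 × 0.8879 = 0.00000
Sum = 2.66669
NRR = 0.48780 × 2.66669 = 1.30081

1.301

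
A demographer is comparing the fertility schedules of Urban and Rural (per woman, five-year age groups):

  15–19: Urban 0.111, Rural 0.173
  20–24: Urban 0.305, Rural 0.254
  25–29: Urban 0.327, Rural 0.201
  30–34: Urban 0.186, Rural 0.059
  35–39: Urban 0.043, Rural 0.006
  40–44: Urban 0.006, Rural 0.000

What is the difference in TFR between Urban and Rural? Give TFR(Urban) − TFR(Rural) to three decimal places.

Urban:
  Sum of ASFRs = 0.111 + 0.305 + 0.327 + 0.186 + 0.043 + 0.006 = 0.978
  TFR = 5 × 0.978 = 4.89
Rural:
  Sum of ASFRs = 0.173 + 0.254 + 0.201 + 0.059 + 0.006 + 0.000 = 0.693
  TFR = 5 × 0.693 = 3.465
Difference = 4.89 − 3.465 = 1.425

1.425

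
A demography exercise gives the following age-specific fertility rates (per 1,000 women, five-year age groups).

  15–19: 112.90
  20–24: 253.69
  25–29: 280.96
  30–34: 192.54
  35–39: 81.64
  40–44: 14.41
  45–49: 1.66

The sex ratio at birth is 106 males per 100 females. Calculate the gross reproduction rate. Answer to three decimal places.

2.276

Proportion female at birth = 100 / (100 + 106) = 0.48544.
Sum of ASFRs = 112.90 + 253.69 + 280.96 + 192.54 + 81.64 + 14.41 + 1.66 = 937.80
TFR = 5 × 937.80 / 1000 = 4.689
GRR = 0.48544 × 4.689 = 2.27623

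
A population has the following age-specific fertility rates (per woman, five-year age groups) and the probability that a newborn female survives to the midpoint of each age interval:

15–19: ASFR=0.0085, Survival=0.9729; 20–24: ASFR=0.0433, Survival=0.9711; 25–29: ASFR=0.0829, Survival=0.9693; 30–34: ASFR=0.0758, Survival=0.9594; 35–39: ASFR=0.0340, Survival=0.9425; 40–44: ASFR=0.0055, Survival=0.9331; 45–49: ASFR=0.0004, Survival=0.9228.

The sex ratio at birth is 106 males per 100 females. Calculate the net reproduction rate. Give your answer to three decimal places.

Proportion female at birth = 100 / (100 + 106) = 0.48544.
Survival-weighted fertility by age (5·fₓ·Sₓ):
  15–19: 5 × 0.0085 × 0.9729 = 0.04135
  20–24: 5 × 0.0433 × 0.9711 = 0.21024
  25–29: 5 × 0.0829 × 0.9693 = 0.40177
  30–34: 5 × 0.0758 × 0.9594 = 0.36361
  35–39: 5 × 0.0340 × 0.9425 = 0.16023
  40–44: 5 × 0.0055 × 0.9331 = 0.02566
  45–49: 5 × 0.0004 × 0.9228 = 0.00185
Sum = 1.20471
NRR = 0.48544 × 1.20471 = 0.58481
With NRR below 1 the population is below replacement fertility.

0.585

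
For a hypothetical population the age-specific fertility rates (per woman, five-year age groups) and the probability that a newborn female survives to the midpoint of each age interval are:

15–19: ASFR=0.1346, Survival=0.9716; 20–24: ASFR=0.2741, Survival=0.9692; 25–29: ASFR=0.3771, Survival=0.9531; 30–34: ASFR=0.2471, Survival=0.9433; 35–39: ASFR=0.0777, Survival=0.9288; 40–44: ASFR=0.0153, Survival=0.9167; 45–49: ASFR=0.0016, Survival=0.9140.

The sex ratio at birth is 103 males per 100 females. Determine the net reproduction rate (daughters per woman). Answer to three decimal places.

2.652

Proportion female at birth = 100 / (100 + 103) = 0.49261.
Survival-weighted fertility by age (5·fₓ·Sₓ):
  15–19: 5 × 0.1346 × 0.9716 = 0.65389
  20–24: 5 × 0.2741 × 0.9692 = 1.32829
  25–29: 5 × 0.3771 × 0.9531 = 1.79707
  30–34: 5 × 0.2471 × 0.9433 = 1.16545
  35–39: 5 × 0.0777 × 0.9288 = 0.36084
  40–44: 5 × 0.0153 × 0.9167 = 0.07013
  45–49: 5 × 0.0016 × 0.9140 = 0.00731
Sum = 5.38298
NRR = 0.49261 × 5.38298 = 2.65171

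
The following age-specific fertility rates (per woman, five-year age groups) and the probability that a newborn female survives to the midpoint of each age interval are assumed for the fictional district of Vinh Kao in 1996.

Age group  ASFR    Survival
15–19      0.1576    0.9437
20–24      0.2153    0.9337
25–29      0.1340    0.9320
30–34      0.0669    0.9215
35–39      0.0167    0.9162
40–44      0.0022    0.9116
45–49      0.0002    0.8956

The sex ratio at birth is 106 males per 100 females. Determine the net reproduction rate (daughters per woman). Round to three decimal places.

Proportion female at birth = 100 / (100 + 106) = 0.48544.
Survival-weighted fertility by age (5·fₓ·Sₓ):
  15–19: 5 × 0.1576 × 0.9437 = 0.74364
  20–24: 5 × 0.2153 × 0.9337 = 1.00513
  25–29: 5 × 0.1340 × 0.9320 = 0.62444
  30–34: 5 × 0.0669 × 0.9215 = 0.30824
  35–39: 5 × 0.0167 × 0.9162 = 0.07650
  40–44: 5 × 0.0022 × 0.9116 = 0.01003
  45–49: 5 × 0.0002 × 0.8956 = 0.00090
Sum = 2.76888
NRR = 0.48544 × 2.76888 = 1.34413

1.344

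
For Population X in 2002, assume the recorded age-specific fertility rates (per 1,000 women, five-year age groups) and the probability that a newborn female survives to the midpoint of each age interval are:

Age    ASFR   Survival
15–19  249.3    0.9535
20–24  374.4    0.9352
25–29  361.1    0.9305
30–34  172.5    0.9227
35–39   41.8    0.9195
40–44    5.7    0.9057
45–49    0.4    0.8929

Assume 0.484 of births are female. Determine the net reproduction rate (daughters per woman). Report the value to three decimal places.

2.727

Proportion female at birth = 0.484.
Survival-weighted fertility by age (5·fₓ·Sₓ):
  15–19: 5 × 249.3/1000 × 0.9535 = 1.18854
  20–24: 5 × 374.4/1000 × 0.9352 = 1.75069
  25–29: 5 × 361.1/1000 × 0.9305 = 1.68002
  30–34: 5 × 172.5/1000 × 0.9227 = 0.79583
  35–39: 5 × 41.8/1000 × 0.9195 = 0.19218
  40–44: 5 × 5.7/1000 × 0.9057 = 0.02581
  45–49: 5 × 0.4/1000 × 0.8929 = 0.00179
Sum = 5.63486
NRR = 0.484 × 5.63486 = 2.72727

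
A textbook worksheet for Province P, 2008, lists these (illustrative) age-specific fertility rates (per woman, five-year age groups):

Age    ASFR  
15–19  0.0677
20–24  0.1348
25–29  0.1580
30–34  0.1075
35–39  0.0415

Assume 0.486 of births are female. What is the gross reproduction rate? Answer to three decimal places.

1.238

Proportion female at birth = 0.486.
Sum of ASFRs = 0.0677 + 0.1348 + 0.1580 + 0.1075 + 0.0415 = 0.5095
TFR = 5 × 0.5095 = 2.5475
GRR = 0.486 × 2.5475 = 1.23809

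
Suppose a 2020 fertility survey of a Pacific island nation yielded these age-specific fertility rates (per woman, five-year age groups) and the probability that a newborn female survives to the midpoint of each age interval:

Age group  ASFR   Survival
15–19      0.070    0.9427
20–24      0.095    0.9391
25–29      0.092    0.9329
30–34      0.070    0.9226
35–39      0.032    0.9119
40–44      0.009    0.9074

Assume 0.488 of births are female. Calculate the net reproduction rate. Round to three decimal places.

Proportion female at birth = 0.488.
Survival-weighted fertility by age (5·fₓ·Sₓ):
  15–19: 5 × 0.070 × 0.9427 = 0.32995
  20–24: 5 × 0.095 × 0.9391 = 0.44607
  25–29: 5 × 0.092 × 0.9329 = 0.42913
  30–34: 5 × 0.070 × 0.9226 = 0.32291
  35–39: 5 × 0.032 × 0.9119 = 0.14590
  40–44: 5 × 0.009 × 0.9074 = 0.04083
Sum = 1.71479
NRR = 0.488 × 1.71479 = 0.83682

0.837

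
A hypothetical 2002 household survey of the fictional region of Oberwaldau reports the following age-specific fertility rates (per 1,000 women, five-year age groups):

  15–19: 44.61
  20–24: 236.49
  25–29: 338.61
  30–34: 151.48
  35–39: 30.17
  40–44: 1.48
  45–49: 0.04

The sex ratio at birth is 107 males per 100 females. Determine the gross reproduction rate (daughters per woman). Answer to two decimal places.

Proportion female at birth = 100 / (100 + 107) = 0.48309.
Sum of ASFRs = 44.61 + 236.49 + 338.61 + 151.48 + 30.17 + 1.48 + 0.04 = 802.88
TFR = 5 × 802.88 / 1000 = 4.0144
GRR = 0.48309 × 4.0144 = 1.93932

1.94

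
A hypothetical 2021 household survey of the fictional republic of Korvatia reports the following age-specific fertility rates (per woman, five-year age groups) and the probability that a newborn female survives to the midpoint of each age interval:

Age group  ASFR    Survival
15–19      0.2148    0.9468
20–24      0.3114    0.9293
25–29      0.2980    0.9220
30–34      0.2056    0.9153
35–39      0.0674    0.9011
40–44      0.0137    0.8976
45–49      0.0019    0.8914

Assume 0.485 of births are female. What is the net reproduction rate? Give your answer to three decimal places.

Proportion female at birth = 0.485.
Survival-weighted fertility by age (5·fₓ·Sₓ):
  15–19: 5 × 0.2148 × 0.9468 = 1.01686
  20–24: 5 × 0.3114 × 0.9293 = 1.44692
  25–29: 5 × 0.2980 × 0.9220 = 1.37378
  30–34: 5 × 0.2056 × 0.9153 = 0.94093
  35–39: 5 × 0.0674 × 0.9011 = 0.30367
  40–44: 5 × 0.0137 × 0.8976 = 0.06149
  45–49: 5 × 0.0019 × 0.8914 = 0.00847
Sum = 5.15212
NRR = 0.485 × 5.15212 = 2.49878
An NRR exceeding 1 indicates intrinsic growth under these rates.

2.499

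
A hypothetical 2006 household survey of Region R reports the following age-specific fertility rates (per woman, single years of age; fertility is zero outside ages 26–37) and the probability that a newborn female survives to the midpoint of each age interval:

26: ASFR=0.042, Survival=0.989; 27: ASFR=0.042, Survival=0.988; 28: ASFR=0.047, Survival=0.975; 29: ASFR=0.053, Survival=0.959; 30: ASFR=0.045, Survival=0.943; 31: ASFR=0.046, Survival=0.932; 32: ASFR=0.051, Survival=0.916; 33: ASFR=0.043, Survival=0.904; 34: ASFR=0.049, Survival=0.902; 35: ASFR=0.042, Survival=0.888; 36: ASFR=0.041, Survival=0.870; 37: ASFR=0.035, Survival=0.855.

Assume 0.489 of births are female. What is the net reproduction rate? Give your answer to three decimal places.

Proportion female at birth = 0.489.
Weighting each age-specific rate by interval width and survival:
  26: 1 × 0.042 × 0.989 = 0.04154
  27: 1 × 0.042 × 0.988 = 0.04150
  28: 1 × 0.047 × 0.975 = 0.04583
  29: 1 × 0.053 × 0.959 = 0.05083
  30: 1 × 0.045 × 0.943 = 0.04244
  31: 1 × 0.046 × 0.932 = 0.04287
  32: 1 × 0.051 × 0.916 = 0.04672
  33: 1 × 0.043 × 0.904 = 0.03887
  34: 1 × 0.049 × 0.902 = 0.04420
  35: 1 × 0.042 × 0.888 = 0.03730
  36: 1 × 0.041 × 0.870 = 0.03567
  37: 1 × 0.035 × 0.855 = 0.02993
Sum = 0.49770
NRR = 0.489 × 0.49770 = 0.24338

0.243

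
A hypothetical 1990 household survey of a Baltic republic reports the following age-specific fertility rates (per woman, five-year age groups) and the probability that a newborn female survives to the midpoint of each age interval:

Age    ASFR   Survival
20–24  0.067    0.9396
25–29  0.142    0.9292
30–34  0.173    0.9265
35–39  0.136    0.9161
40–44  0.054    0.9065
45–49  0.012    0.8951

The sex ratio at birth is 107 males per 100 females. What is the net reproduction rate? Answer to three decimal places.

1.303

Proportion female at birth = 100 / (100 + 107) = 0.48309.
Each age group contributes 5 × ASFR × survival:
  20–24: 5 × 0.067 × 0.9396 = 0.31477
  25–29: 5 × 0.142 × 0.9292 = 0.65973
  30–34: 5 × 0.173 × 0.9265 = 0.80142
  35–39: 5 × 0.136 × 0.9161 = 0.62295
  40–44: 5 × 0.054 × 0.9065 = 0.24476
  45–49: 5 × 0.012 × 0.8951 = 0.05371
Sum = 2.69734
NRR = 0.48309 × 2.69734 = 1.30306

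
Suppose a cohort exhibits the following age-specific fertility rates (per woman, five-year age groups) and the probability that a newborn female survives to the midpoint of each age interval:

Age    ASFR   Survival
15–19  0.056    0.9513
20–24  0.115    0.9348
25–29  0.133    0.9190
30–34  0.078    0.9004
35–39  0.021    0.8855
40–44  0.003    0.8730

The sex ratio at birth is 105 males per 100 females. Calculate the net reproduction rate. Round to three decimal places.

Proportion female at birth = 100 / (100 + 105) = 0.48780.
Survival-weighted fertility by age (5·fₓ·Sₓ):
  15–19: 5 × 0.056 × 0.9513 = 0.26636
  20–24: 5 × 0.115 × 0.9348 = 0.53751
  25–29: 5 × 0.133 × 0.9190 = 0.61114
  30–34: 5 × 0.078 × 0.9004 = 0.35116
  35–39: 5 × 0.021 × 0.8855 = 0.09298
  40–44: 5 × 0.003 × 0.8730 = 0.01310
Sum = 1.87225
NRR = 0.48780 × 1.87225 = 0.91328
NRR < 1, so the cohort does not fully replace itself.

0.913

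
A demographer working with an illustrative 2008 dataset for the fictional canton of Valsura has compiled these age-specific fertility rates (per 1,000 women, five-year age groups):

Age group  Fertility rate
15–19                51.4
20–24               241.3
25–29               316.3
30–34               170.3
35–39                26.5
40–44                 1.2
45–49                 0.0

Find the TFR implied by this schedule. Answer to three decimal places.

Sum of ASFRs = 51.4 + 241.3 + 316.3 + 170.3 + 26.5 + 1.2 + 0.0 = 807.0
TFR = 5 × 807.0 / 1000 = 4.035

4.035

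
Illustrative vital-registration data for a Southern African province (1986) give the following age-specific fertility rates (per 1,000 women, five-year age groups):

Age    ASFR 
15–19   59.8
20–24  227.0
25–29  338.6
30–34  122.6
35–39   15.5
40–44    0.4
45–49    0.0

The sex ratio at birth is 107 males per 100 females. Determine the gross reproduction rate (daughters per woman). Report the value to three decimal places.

Proportion female at birth = 100 / (100 + 107) = 0.48309.
Sum of ASFRs = 59.8 + 227.0 + 338.6 + 122.6 + 15.5 + 0.4 + 0.0 = 763.9
TFR = 5 × 763.9 / 1000 = 3.8195
GRR = 0.48309 × 3.8195 = 1.84516

1.845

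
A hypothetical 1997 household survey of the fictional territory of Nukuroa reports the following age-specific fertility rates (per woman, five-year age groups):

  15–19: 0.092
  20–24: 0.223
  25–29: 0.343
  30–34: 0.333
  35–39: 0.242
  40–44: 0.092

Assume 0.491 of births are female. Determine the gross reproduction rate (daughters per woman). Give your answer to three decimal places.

Proportion female at birth = 0.491.
Sum of ASFRs = 0.092 + 0.223 + 0.343 + 0.333 + 0.242 + 0.092 = 1.325
TFR = 5 × 1.325 = 6.625
GRR = 0.491 × 6.625 = 3.25288

3.253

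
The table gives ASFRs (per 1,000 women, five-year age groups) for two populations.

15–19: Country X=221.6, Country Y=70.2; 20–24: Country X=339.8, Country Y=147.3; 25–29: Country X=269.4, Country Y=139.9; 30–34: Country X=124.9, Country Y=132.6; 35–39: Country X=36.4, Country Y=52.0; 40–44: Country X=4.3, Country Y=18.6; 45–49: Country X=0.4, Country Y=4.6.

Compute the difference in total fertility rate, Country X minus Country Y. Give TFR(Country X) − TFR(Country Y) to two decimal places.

Country X:
  Sum of ASFRs = 221.6 + 339.8 + 269.4 + 124.9 + 36.4 + 4.3 + 0.4 = 996.8
  TFR = 5 × 996.8 / 1000 = 4.984
Country Y:
  Sum of ASFRs = 70.2 + 147.3 + 139.9 + 132.6 + 52.0 + 18.6 + 4.6 = 565.2
  TFR = 5 × 565.2 / 1000 = 2.826
Difference = 4.984 − 2.826 = 2.158

2.16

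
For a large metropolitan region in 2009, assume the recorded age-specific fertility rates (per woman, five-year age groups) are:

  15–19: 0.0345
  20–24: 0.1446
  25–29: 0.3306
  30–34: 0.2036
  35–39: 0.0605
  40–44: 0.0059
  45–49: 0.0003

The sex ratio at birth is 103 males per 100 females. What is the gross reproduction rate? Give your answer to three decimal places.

1.921

Proportion female at birth = 100 / (100 + 103) = 0.49261.
Sum of ASFRs = 0.0345 + 0.1446 + 0.3306 + 0.2036 + 0.0605 + 0.0059 + 0.0003 = 0.7800
TFR = 5 × 0.7800 = 3.9
GRR = 0.49261 × 3.9 = 1.92118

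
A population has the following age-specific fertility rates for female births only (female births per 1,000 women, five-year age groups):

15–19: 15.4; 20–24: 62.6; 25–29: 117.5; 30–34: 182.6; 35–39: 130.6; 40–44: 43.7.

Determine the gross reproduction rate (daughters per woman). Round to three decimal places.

Sum of female ASFRs = 15.4 + 62.6 + 117.5 + 182.6 + 130.6 + 43.7 = 552.4
GRR = 5 × 552.4 / 1000 = 2.762

2.762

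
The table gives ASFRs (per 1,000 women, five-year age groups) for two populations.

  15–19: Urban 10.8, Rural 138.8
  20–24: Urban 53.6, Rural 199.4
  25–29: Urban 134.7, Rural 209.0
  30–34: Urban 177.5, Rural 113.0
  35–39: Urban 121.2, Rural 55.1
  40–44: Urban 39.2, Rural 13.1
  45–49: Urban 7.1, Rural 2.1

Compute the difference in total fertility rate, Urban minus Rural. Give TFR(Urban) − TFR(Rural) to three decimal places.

Urban:
  Sum of ASFRs = 10.8 + 53.6 + 134.7 + 177.5 + 121.2 + 39.2 + 7.1 = 544.1
  TFR = 5 × 544.1 / 1000 = 2.7205
Rural:
  Sum of ASFRs = 138.8 + 199.4 + 209.0 + 113.0 + 55.1 + 13.1 + 2.1 = 730.5
  TFR = 5 × 730.5 / 1000 = 3.6525
Difference = 2.7205 − 3.6525 = -0.932

-0.932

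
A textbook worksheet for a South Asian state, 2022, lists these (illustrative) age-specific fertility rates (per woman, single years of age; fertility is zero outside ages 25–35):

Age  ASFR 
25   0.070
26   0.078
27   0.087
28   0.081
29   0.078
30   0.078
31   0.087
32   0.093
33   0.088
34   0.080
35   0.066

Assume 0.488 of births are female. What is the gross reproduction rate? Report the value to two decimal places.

Proportion female at birth = 0.488.
Sum of ASFRs = 0.070 + 0.078 + 0.087 + 0.081 + 0.078 + 0.078 + 0.087 + 0.093 + 0.088 + 0.080 + 0.066 = 0.886
TFR = 0.886
GRR = 0.488 × 0.886 = 0.43237

0.43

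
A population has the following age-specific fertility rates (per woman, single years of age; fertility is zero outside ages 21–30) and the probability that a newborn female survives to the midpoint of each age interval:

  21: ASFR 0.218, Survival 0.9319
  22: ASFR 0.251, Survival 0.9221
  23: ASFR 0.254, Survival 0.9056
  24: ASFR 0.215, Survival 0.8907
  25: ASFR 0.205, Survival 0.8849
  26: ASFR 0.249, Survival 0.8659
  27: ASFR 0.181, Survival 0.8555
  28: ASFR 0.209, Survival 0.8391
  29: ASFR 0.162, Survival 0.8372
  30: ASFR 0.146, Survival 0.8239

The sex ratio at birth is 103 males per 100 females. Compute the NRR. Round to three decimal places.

Proportion female at birth = 100 / (100 + 103) = 0.49261.
Per-age-group product (1 × ASFR × survival probability):
  21: 1 × 0.218 × 0.9319 = 0.20315
  22: 1 × 0.251 × 0.9221 = 0.23145
  23: 1 × 0.254 × 0.9056 = 0.23002
  24: 1 × 0.215 × 0.8907 = 0.19150
  25: 1 × 0.205 × 0.8849 = 0.18140
  26: 1 × 0.249 × 0.8659 = 0.21561
  27: 1 × 0.181 × 0.8555 = 0.15485
  28: 1 × 0.209 × 0.8391 = 0.17537
  29: 1 × 0.162 × 0.8372 = 0.13563
  30: 1 × 0.146 × 0.8239 = 0.12029
Sum = 1.83927
NRR = 0.49261 × 1.83927 = 0.90604
NRR < 1, so the cohort does not fully replace itself.

0.906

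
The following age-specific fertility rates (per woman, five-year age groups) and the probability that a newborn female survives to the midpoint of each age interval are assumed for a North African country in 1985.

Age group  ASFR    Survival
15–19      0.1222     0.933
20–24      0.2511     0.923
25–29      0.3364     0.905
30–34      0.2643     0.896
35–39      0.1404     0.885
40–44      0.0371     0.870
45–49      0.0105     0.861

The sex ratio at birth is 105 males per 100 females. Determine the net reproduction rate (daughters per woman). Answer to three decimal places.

2.567

Proportion female at birth = 100 / (100 + 105) = 0.48780.
Weighting each age-specific rate by interval width and survival:
  15–19: 5 × 0.1222 × 0.933 = 0.57006
  20–24: 5 × 0.2511 × 0.923 = 1.15883
  25–29: 5 × 0.3364 × 0.905 = 1.52221
  30–34: 5 × 0.2643 × 0.896 = 1.18406
  35–39: 5 × 0.1404 × 0.885 = 0.62127
  40–44: 5 × 0.0371 × 0.870 = 0.16139
  45–49: 5 × 0.0105 × 0.861 = 0.04520
Sum = 5.26302
NRR = 0.48780 × 5.26302 = 2.56730
With NRR above 1 the population is above replacement fertility.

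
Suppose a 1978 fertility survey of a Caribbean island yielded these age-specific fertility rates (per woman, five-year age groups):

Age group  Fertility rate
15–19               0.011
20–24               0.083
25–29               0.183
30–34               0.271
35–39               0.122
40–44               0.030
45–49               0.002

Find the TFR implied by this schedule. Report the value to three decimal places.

3.510

Sum of ASFRs = 0.011 + 0.083 + 0.183 + 0.271 + 0.122 + 0.030 + 0.002 = 0.702
TFR = 5 × 0.702 = 3.51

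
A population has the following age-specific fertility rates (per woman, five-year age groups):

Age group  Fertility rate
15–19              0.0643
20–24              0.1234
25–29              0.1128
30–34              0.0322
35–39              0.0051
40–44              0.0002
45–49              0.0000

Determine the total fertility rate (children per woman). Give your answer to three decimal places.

1.690

Sum of ASFRs = 0.0643 + 0.1234 + 0.1128 + 0.0322 + 0.0051 + 0.0002 + 0.0000 = 0.3380
TFR = 5 × 0.3380 = 1.69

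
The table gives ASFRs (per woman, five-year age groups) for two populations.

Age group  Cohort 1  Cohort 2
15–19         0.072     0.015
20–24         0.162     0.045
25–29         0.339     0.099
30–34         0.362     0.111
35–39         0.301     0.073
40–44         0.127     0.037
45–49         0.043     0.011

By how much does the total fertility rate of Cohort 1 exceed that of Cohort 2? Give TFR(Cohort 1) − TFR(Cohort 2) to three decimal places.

Cohort 1:
  Sum of ASFRs = 0.072 + 0.162 + 0.339 + 0.362 + 0.301 + 0.127 + 0.043 = 1.406
  TFR = 5 × 1.406 = 7.03
Cohort 2:
  Sum of ASFRs = 0.015 + 0.045 + 0.099 + 0.111 + 0.073 + 0.037 + 0.011 = 0.391
  TFR = 5 × 0.391 = 1.955
Difference = 7.03 − 1.955 = 5.075

5.075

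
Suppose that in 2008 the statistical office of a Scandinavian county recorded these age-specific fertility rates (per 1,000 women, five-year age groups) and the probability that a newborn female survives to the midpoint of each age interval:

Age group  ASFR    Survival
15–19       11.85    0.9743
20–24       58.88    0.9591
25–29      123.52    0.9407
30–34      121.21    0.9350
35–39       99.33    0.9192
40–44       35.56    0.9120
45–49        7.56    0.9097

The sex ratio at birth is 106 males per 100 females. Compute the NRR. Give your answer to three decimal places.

1.039

Proportion female at birth = 100 / (100 + 106) = 0.48544.
Survival-weighted fertility by age (5·fₓ·Sₓ):
  15–19: 5 × 11.85/1000 × 0.9743 = 0.05773
  20–24: 5 × 58.88/1000 × 0.9591 = 0.28236
  25–29: 5 × 123.52/1000 × 0.9407 = 0.58098
  30–34: 5 × 121.21/1000 × 0.9350 = 0.56666
  35–39: 5 × 99.33/1000 × 0.9192 = 0.45652
  40–44: 5 × 35.56/1000 × 0.9120 = 0.16215
  45–49: 5 × 7.56/1000 × 0.9097 = 0.03439
Sum = 2.14079
NRR = 0.48544 × 2.14079 = 1.03923
An NRR exceeding 1 indicates intrinsic growth under these rates.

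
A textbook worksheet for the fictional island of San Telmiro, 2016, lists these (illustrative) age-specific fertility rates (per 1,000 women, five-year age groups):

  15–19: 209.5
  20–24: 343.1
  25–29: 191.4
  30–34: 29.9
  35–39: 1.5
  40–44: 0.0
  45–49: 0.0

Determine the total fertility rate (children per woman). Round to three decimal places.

Sum of ASFRs = 209.5 + 343.1 + 191.4 + 29.9 + 1.5 + 0.0 + 0.0 = 775.4
TFR = 5 × 775.4 / 1000 = 3.877

3.877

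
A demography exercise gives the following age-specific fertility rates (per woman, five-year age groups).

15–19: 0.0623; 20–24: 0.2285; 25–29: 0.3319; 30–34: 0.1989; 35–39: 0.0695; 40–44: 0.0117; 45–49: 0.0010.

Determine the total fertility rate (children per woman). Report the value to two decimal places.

Sum of ASFRs = 0.0623 + 0.2285 + 0.3319 + 0.1989 + 0.0695 + 0.0117 + 0.0010 = 0.9038
TFR = 5 × 0.9038 = 4.519

4.52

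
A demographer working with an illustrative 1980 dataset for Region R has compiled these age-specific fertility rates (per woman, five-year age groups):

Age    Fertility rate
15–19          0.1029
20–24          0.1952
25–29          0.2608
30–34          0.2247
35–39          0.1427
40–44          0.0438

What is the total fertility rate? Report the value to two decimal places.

Sum of ASFRs = 0.1029 + 0.1952 + 0.2608 + 0.2247 + 0.1427 + 0.0438 = 0.9701
TFR = 5 × 0.9701 = 4.8505

4.85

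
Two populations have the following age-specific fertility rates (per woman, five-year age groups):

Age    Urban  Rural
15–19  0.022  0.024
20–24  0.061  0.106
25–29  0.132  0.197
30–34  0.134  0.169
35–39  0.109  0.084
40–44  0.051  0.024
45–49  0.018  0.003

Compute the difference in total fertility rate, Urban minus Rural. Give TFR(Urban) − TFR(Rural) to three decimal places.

Urban:
  Sum of ASFRs = 0.022 + 0.061 + 0.132 + 0.134 + 0.109 + 0.051 + 0.018 = 0.527
  TFR = 5 × 0.527 = 2.635
Rural:
  Sum of ASFRs = 0.024 + 0.106 + 0.197 + 0.169 + 0.084 + 0.024 + 0.003 = 0.607
  TFR = 5 × 0.607 = 3.035
Difference = 2.635 − 3.035 = -0.4

-0.400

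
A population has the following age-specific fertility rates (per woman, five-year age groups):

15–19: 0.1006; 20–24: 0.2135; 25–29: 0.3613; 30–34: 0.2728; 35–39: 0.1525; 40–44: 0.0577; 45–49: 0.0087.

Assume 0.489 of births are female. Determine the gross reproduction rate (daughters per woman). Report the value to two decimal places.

2.85

Proportion female at birth = 0.489.
Sum of ASFRs = 0.1006 + 0.2135 + 0.3613 + 0.2728 + 0.1525 + 0.0577 + 0.0087 = 1.1671
TFR = 5 × 1.1671 = 5.8355
GRR = 0.489 × 5.8355 = 2.85356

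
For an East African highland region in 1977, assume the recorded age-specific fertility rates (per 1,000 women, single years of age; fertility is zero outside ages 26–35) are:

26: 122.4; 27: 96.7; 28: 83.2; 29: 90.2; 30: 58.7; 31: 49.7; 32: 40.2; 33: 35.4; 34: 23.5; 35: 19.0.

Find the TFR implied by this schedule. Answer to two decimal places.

0.62

Sum of ASFRs = 122.4 + 96.7 + 83.2 + 90.2 + 58.7 + 49.7 + 40.2 + 35.4 + 23.5 + 19.0 = 619.0
TFR = 619.0 / 1000 = 0.619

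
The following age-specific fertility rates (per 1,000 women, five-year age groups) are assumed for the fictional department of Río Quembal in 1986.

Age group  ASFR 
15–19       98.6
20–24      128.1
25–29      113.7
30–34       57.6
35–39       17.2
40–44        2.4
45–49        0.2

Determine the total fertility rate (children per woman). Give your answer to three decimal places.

Sum of ASFRs = 98.6 + 128.1 + 113.7 + 57.6 + 17.2 + 2.4 + 0.2 = 417.8
TFR = 5 × 417.8 / 1000 = 2.089

2.089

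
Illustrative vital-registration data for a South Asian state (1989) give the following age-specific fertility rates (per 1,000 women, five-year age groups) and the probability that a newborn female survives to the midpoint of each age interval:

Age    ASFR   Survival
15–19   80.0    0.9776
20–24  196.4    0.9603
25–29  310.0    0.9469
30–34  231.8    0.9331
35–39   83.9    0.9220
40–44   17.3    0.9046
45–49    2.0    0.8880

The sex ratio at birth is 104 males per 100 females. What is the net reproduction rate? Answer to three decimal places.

2.136

Proportion female at birth = 100 / (100 + 104) = 0.49020.
Per-age-group product (5 × ASFR × survival probability):
  15–19: 5 × 80.0/1000 × 0.9776 = 0.39104
  20–24: 5 × 196.4/1000 × 0.9603 = 0.94301
  25–29: 5 × 310.0/1000 × 0.9469 = 1.46770
  30–34: 5 × 231.8/1000 × 0.9331 = 1.08146
  35–39: 5 × 83.9/1000 × 0.9220 = 0.38678
  40–44: 5 × 17.3/1000 × 0.9046 = 0.07825
  45–49: 5 × 2.0/1000 × 0.8880 = 0.00888
Sum = 4.35712
NRR = 0.49020 × 4.35712 = 2.13586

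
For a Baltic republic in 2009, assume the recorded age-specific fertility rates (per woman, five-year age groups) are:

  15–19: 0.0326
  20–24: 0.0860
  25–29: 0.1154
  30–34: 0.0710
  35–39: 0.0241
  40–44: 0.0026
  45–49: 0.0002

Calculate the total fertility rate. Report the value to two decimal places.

Sum of ASFRs = 0.0326 + 0.0860 + 0.1154 + 0.0710 + 0.0241 + 0.0026 + 0.0002 = 0.3319
TFR = 5 × 0.3319 = 1.6595

1.66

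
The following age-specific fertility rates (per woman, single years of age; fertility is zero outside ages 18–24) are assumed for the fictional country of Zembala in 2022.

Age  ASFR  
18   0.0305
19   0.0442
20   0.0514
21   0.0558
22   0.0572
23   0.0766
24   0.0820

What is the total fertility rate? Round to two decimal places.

Sum of ASFRs = 0.0305 + 0.0442 + 0.0514 + 0.0558 + 0.0572 + 0.0766 + 0.0820 = 0.3977
TFR = 0.3977

0.40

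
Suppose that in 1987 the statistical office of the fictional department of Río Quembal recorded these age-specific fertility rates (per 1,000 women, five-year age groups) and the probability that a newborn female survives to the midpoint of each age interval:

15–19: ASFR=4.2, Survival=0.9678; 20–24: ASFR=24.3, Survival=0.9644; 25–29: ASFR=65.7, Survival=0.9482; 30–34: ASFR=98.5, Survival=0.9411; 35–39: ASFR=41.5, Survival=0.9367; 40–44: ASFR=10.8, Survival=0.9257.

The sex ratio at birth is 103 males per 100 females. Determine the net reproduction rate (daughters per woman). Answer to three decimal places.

Proportion female at birth = 100 / (100 + 103) = 0.49261.
Per-age-group product (5 × ASFR × survival probability):
  15–19: 5 × 4.2/1000 × 0.9678 = 0.02032
  20–24: 5 × 24.3/1000 × 0.9644 = 0.11717
  25–29: 5 × 65.7/1000 × 0.9482 = 0.31148
  30–34: 5 × 98.5/1000 × 0.9411 = 0.46349
  35–39: 5 × 41.5/1000 × 0.9367 = 0.19437
  40–44: 5 × 10.8/1000 × 0.9257 = 0.04999
Sum = 1.15682
NRR = 0.49261 × 1.15682 = 0.56986

0.570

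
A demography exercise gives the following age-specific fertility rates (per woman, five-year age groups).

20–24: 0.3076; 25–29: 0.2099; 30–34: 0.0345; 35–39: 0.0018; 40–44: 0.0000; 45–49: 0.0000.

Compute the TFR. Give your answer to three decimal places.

Sum of ASFRs = 0.3076 + 0.2099 + 0.0345 + 0.0018 + 0.0000 + 0.0000 = 0.5538
TFR = 5 × 0.5538 = 2.769

2.769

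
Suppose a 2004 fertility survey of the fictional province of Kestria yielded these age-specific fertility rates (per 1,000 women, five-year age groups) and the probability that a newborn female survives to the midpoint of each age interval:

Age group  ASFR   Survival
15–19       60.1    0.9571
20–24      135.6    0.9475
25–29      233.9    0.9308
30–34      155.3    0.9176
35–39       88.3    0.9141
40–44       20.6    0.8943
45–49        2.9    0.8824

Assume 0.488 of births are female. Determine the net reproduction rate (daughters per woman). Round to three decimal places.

Proportion female at birth = 0.488.
Weighting each age-specific rate by interval width and survival:
  15–19: 5 × 60.1/1000 × 0.9571 = 0.28761
  20–24: 5 × 135.6/1000 × 0.9475 = 0.64241
  25–29: 5 × 233.9/1000 × 0.9308 = 1.08857
  30–34: 5 × 155.3/1000 × 0.9176 = 0.71252
  35–39: 5 × 88.3/1000 × 0.9141 = 0.40358
  40–44: 5 × 20.6/1000 × 0.8943 = 0.09211
  45–49: 5 × 2.9/1000 × 0.8824 = 0.01279
Sum = 3.23959
NRR = 0.488 × 3.23959 = 1.58092

1.581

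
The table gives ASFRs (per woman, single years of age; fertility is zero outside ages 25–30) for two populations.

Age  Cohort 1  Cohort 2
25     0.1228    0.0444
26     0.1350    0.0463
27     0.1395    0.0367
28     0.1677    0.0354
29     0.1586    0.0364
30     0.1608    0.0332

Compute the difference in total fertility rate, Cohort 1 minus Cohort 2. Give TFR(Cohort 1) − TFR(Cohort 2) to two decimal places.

Cohort 1:
  Sum of ASFRs = 0.1228 + 0.1350 + 0.1395 + 0.1677 + 0.1586 + 0.1608 = 0.8844
  TFR = 0.8844
Cohort 2:
  Sum of ASFRs = 0.0444 + 0.0463 + 0.0367 + 0.0354 + 0.0364 + 0.0332 = 0.2324
  TFR = 0.2324
Difference = 0.8844 − 0.2324 = 0.652

0.65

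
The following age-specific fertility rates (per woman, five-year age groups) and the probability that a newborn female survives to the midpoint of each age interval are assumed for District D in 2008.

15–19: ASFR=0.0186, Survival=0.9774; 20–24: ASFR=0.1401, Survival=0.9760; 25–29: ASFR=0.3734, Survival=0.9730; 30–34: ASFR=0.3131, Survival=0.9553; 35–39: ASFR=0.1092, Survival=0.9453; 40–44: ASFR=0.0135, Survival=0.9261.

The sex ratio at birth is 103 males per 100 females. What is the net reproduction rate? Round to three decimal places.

Proportion female at birth = 100 / (100 + 103) = 0.49261.
Survival-weighted fertility by age (5·fₓ·Sₓ):
  15–19: 5 × 0.0186 × 0.9774 = 0.09090
  20–24: 5 × 0.1401 × 0.9760 = 0.68369
  25–29: 5 × 0.3734 × 0.9730 = 1.81659
  30–34: 5 × 0.3131 × 0.9553 = 1.49552
  35–39: 5 × 0.1092 × 0.9453 = 0.51613
  40–44: 5 × 0.0135 × 0.9261 = 0.06251
Sum = 4.66534
NRR = 0.49261 × 4.66534 = 2.29819

2.298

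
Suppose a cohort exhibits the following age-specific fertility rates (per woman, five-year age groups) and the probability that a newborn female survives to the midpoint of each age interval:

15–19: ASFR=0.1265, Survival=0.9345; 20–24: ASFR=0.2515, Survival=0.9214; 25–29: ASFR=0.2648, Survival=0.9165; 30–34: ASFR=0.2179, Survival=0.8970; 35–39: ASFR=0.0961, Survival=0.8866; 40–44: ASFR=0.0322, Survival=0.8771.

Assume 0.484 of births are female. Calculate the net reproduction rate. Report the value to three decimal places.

2.182

Proportion female at birth = 0.484.
Each age group contributes 5 × ASFR × survival:
  15–19: 5 × 0.1265 × 0.9345 = 0.59107
  20–24: 5 × 0.2515 × 0.9214 = 1.15866
  25–29: 5 × 0.2648 × 0.9165 = 1.21345
  30–34: 5 × 0.2179 × 0.8970 = 0.97728
  35–39: 5 × 0.0961 × 0.8866 = 0.42601
  40–44: 5 × 0.0322 × 0.8771 = 0.14121
Sum = 4.50768
NRR = 0.484 × 4.50768 = 2.18172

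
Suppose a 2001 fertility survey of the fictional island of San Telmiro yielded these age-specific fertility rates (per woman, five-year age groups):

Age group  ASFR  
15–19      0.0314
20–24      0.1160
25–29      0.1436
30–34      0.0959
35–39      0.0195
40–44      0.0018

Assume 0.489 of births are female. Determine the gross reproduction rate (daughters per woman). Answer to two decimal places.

1.00

Proportion female at birth = 0.489.
Sum of ASFRs = 0.0314 + 0.1160 + 0.1436 + 0.0959 + 0.0195 + 0.0018 = 0.4082
TFR = 5 × 0.4082 = 2.041
GRR = 0.489 × 2.041 = 0.99805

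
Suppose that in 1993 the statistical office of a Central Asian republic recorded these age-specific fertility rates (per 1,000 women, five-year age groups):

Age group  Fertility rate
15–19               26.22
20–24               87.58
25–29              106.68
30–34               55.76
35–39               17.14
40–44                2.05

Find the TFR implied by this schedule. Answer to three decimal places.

1.477

Sum of ASFRs = 26.22 + 87.58 + 106.68 + 55.76 + 17.14 + 2.05 = 295.43
TFR = 5 × 295.43 / 1000 = 1.47715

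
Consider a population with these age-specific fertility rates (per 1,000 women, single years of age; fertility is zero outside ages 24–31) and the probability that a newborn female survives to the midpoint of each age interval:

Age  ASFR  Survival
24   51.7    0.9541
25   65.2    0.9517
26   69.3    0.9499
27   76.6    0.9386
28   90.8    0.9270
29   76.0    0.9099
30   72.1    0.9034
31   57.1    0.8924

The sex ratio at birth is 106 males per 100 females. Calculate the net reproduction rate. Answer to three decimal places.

Proportion female at birth = 100 / (100 + 106) = 0.48544.
Per-age-group product (1 × ASFR × survival probability):
  24: 1 × 51.7/1000 × 0.9541 = 0.04933
  25: 1 × 65.2/1000 × 0.9517 = 0.06205
  26: 1 × 69.3/1000 × 0.9499 = 0.06583
  27: 1 × 76.6/1000 × 0.9386 = 0.07190
  28: 1 × 90.8/1000 × 0.9270 = 0.08417
  29: 1 × 76.0/1000 × 0.9099 = 0.06915
  30: 1 × 72.1/1000 × 0.9034 = 0.06514
  31: 1 × 57.1/1000 × 0.8924 = 0.05096
Sum = 0.51853
NRR = 0.48544 × 0.51853 = 0.25172
An NRR under 1 implies long-run decline under these rates.

0.252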